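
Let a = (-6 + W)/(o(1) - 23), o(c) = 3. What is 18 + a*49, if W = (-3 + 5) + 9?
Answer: 23/4 ≈ 5.7500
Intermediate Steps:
W = 11 (W = 2 + 9 = 11)
a = -¼ (a = (-6 + 11)/(3 - 23) = 5/(-20) = 5*(-1/20) = -¼ ≈ -0.25000)
18 + a*49 = 18 - ¼*49 = 18 - 49/4 = 23/4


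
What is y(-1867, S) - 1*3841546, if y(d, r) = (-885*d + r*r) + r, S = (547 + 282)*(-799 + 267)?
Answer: 194503066505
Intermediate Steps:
S = -441028 (S = 829*(-532) = -441028)
y(d, r) = r + r² - 885*d (y(d, r) = (-885*d + r²) + r = (r² - 885*d) + r = r + r² - 885*d)
y(-1867, S) - 1*3841546 = (-441028 + (-441028)² - 885*(-1867)) - 1*3841546 = (-441028 + 194505696784 + 1652295) - 3841546 = 194506908051 - 3841546 = 194503066505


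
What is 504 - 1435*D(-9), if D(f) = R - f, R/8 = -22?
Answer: 240149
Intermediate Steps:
R = -176 (R = 8*(-22) = -176)
D(f) = -176 - f
504 - 1435*D(-9) = 504 - 1435*(-176 - 1*(-9)) = 504 - 1435*(-176 + 9) = 504 - 1435*(-167) = 504 + 239645 = 240149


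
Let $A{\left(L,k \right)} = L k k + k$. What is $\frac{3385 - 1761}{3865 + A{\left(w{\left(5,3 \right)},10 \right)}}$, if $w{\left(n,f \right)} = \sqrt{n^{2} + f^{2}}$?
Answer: $\frac{50344}{117405} - \frac{6496 \sqrt{34}}{587025} \approx 0.36428$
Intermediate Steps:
$w{\left(n,f \right)} = \sqrt{f^{2} + n^{2}}$
$A{\left(L,k \right)} = k + L k^{2}$ ($A{\left(L,k \right)} = L k^{2} + k = k + L k^{2}$)
$\frac{3385 - 1761}{3865 + A{\left(w{\left(5,3 \right)},10 \right)}} = \frac{3385 - 1761}{3865 + 10 \left(1 + \sqrt{3^{2} + 5^{2}} \cdot 10\right)} = \frac{1624}{3865 + 10 \left(1 + \sqrt{9 + 25} \cdot 10\right)} = \frac{1624}{3865 + 10 \left(1 + \sqrt{34} \cdot 10\right)} = \frac{1624}{3865 + 10 \left(1 + 10 \sqrt{34}\right)} = \frac{1624}{3865 + \left(10 + 100 \sqrt{34}\right)} = \frac{1624}{3875 + 100 \sqrt{34}}$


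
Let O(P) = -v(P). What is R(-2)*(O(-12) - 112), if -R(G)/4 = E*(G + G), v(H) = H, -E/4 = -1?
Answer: -6400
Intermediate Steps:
E = 4 (E = -4*(-1) = 4)
R(G) = -32*G (R(G) = -16*(G + G) = -16*2*G = -32*G)
O(P) = -P
R(-2)*(O(-12) - 112) = (-32*(-2))*(-1*(-12) - 112) = 64*(12 - 112) = 64*(-100) = -6400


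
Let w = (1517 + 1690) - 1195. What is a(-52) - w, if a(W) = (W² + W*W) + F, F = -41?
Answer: 3355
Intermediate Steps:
w = 2012 (w = 3207 - 1195 = 2012)
a(W) = -41 + 2*W² (a(W) = (W² + W*W) - 41 = (W² + W²) - 41 = 2*W² - 41 = -41 + 2*W²)
a(-52) - w = (-41 + 2*(-52)²) - 1*2012 = (-41 + 2*2704) - 2012 = (-41 + 5408) - 2012 = 5367 - 2012 = 3355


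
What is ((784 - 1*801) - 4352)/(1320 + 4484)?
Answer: -4369/5804 ≈ -0.75276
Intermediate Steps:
((784 - 1*801) - 4352)/(1320 + 4484) = ((784 - 801) - 4352)/5804 = (-17 - 4352)*(1/5804) = -4369*1/5804 = -4369/5804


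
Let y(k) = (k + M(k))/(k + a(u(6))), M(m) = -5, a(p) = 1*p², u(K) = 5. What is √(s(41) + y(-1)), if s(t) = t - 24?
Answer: √67/2 ≈ 4.0927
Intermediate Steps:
a(p) = p²
s(t) = -24 + t
y(k) = (-5 + k)/(25 + k) (y(k) = (k - 5)/(k + 5²) = (-5 + k)/(k + 25) = (-5 + k)/(25 + k))
√(s(41) + y(-1)) = √((-24 + 41) + (-5 - 1)/(25 - 1)) = √(17 - 6/24) = √(17 + (1/24)*(-6)) = √(17 - ¼) = √(67/4) = √67/2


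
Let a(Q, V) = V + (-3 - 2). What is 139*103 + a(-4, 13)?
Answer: 14325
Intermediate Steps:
a(Q, V) = -5 + V (a(Q, V) = V - 5 = -5 + V)
139*103 + a(-4, 13) = 139*103 + (-5 + 13) = 14317 + 8 = 14325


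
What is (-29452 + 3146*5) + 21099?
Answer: 7377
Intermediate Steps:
(-29452 + 3146*5) + 21099 = (-29452 + 15730) + 21099 = -13722 + 21099 = 7377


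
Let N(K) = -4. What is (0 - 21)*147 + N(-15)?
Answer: -3091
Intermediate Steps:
(0 - 21)*147 + N(-15) = (0 - 21)*147 - 4 = -21*147 - 4 = -3087 - 4 = -3091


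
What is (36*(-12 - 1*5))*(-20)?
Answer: 12240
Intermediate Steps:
(36*(-12 - 1*5))*(-20) = (36*(-12 - 5))*(-20) = (36*(-17))*(-20) = -612*(-20) = 12240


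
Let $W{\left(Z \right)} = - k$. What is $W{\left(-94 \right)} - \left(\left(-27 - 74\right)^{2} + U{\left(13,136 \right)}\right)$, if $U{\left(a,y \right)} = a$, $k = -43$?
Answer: $-10171$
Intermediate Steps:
$W{\left(Z \right)} = 43$ ($W{\left(Z \right)} = \left(-1\right) \left(-43\right) = 43$)
$W{\left(-94 \right)} - \left(\left(-27 - 74\right)^{2} + U{\left(13,136 \right)}\right) = 43 - \left(\left(-27 - 74\right)^{2} + 13\right) = 43 - \left(\left(-101\right)^{2} + 13\right) = 43 - \left(10201 + 13\right) = 43 - 10214 = -10171$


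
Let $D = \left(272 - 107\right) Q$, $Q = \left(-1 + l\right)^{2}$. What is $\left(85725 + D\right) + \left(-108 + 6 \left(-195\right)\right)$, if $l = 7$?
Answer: $90387$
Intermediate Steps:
$Q = 36$ ($Q = \left(-1 + 7\right)^{2} = 6^{2} = 36$)
$D = 5940$ ($D = \left(272 - 107\right) 36 = 165 \cdot 36 = 5940$)
$\left(85725 + D\right) + \left(-108 + 6 \left(-195\right)\right) = \left(85725 + 5940\right) + \left(-108 + 6 \left(-195\right)\right) = 91665 - 1278 = 90387$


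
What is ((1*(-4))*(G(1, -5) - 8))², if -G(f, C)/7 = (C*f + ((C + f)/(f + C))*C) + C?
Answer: 150544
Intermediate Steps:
G(f, C) = -14*C - 7*C*f (G(f, C) = -7*((C*f + ((C + f)/(f + C))*C) + C) = -7*((C*f + ((C + f)/(C + f))*C) + C) = -7*((C*f + 1*C) + C) = -7*((C*f + C) + C) = -7*((C + C*f) + C) = -7*(2*C + C*f) = -14*C - 7*C*f)
((1*(-4))*(G(1, -5) - 8))² = ((1*(-4))*(-7*(-5)*(2 + 1) - 8))² = (-4*(-7*(-5)*3 - 8))² = (-4*(105 - 8))² = (-4*97)² = (-388)² = 150544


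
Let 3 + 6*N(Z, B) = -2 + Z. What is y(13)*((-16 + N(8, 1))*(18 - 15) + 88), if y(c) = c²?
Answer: 14027/2 ≈ 7013.5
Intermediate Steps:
N(Z, B) = -⅚ + Z/6 (N(Z, B) = -½ + (-2 + Z)/6 = -½ + (-⅓ + Z/6) = -⅚ + Z/6)
y(13)*((-16 + N(8, 1))*(18 - 15) + 88) = 13²*((-16 + (-⅚ + (⅙)*8))*(18 - 15) + 88) = 169*((-16 + (-⅚ + 4/3))*3 + 88) = 169*((-16 + ½)*3 + 88) = 169*(-31/2*3 + 88) = 169*(-93/2 + 88) = 169*(83/2) = 14027/2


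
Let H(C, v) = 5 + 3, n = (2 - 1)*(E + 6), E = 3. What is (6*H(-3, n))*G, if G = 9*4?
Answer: 1728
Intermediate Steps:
G = 36
n = 9 (n = (2 - 1)*(3 + 6) = 1*9 = 9)
H(C, v) = 8
(6*H(-3, n))*G = (6*8)*36 = 48*36 = 1728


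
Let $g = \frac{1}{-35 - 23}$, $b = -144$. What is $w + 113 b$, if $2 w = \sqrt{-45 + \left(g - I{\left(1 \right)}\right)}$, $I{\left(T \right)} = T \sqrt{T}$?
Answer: $-16272 + \frac{i \sqrt{154802}}{116} \approx -16272.0 + 3.3918 i$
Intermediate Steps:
$g = - \frac{1}{58}$ ($g = \frac{1}{-58} = - \frac{1}{58} \approx -0.017241$)
$I{\left(T \right)} = T^{\frac{3}{2}}$
$w = \frac{i \sqrt{154802}}{116}$ ($w = \frac{\sqrt{-45 - \left(\frac{1}{58} + 1^{\frac{3}{2}}\right)}}{2} = \frac{\sqrt{-45 - \frac{59}{58}}}{2} = \frac{\sqrt{- \frac{2669}{58}}}{2} = \frac{\frac{1}{58} i \sqrt{154802}}{2} = \frac{i \sqrt{154802}}{116} \approx 3.3918 i$)
$w + 113 b = \frac{i \sqrt{154802}}{116} + 113 \left(-144\right) = \frac{i \sqrt{154802}}{116} - 16272 = -16272 + \frac{i \sqrt{154802}}{116}$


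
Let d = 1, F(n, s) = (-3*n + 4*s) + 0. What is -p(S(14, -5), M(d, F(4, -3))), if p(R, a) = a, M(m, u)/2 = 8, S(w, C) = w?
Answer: -16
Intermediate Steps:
F(n, s) = -3*n + 4*s
M(m, u) = 16 (M(m, u) = 2*8 = 16)
-p(S(14, -5), M(d, F(4, -3))) = -1*16 = -16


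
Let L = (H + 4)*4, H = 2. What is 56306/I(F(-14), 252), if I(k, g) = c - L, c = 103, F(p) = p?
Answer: 56306/79 ≈ 712.73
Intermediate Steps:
L = 24 (L = (2 + 4)*4 = 6*4 = 24)
I(k, g) = 79 (I(k, g) = 103 - 1*24 = 103 - 24 = 79)
56306/I(F(-14), 252) = 56306/79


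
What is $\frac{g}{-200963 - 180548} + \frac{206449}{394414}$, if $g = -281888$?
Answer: $\frac{189943138071}{150473279554} \approx 1.2623$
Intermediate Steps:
$\frac{g}{-200963 - 180548} + \frac{206449}{394414} = - \frac{281888}{-200963 - 180548} + \frac{206449}{394414} = - \frac{281888}{-381511} + 206449 \cdot \frac{1}{394414} = \left(-281888\right) \left(- \frac{1}{381511}\right) + \frac{206449}{394414} = \frac{281888}{381511} + \frac{206449}{394414} = \frac{189943138071}{150473279554}$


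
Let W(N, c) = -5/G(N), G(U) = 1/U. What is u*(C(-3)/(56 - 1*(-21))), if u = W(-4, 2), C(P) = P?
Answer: -60/77 ≈ -0.77922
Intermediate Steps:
W(N, c) = -5*N
u = 20 (u = -5*(-4) = 20)
u*(C(-3)/(56 - 1*(-21))) = 20*(-3/(56 - 1*(-21))) = 20*(-3/(56 + 21)) = 20*(-3/77) = -60/77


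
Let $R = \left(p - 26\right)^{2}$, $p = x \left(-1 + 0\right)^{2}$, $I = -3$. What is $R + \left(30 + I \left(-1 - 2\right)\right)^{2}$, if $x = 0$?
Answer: $2197$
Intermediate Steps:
$p = 0$ ($p = 0 \left(-1 + 0\right)^{2} = 0 \left(-1\right)^{2} = 0 \cdot 1 = 0$)
$R = 676$ ($R = \left(0 - 26\right)^{2} = \left(-26\right)^{2} = 676$)
$R + \left(30 + I \left(-1 - 2\right)\right)^{2} = 676 + \left(30 - 3 \left(-1 - 2\right)\right)^{2} = 676 + \left(30 - -9\right)^{2} = 676 + \left(30 + 9\right)^{2} = 676 + 39^{2} = 676 + 1521 = 2197$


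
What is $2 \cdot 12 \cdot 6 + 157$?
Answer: $301$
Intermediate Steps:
$2 \cdot 12 \cdot 6 + 157 = 24 \cdot 6 + 157 = 144 + 157 = 301$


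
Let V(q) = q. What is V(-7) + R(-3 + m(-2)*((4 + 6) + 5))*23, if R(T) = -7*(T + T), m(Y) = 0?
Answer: 959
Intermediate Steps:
R(T) = -14*T
V(-7) + R(-3 + m(-2)*((4 + 6) + 5))*23 = -7 - 14*(-3 + 0*((4 + 6) + 5))*23 = -7 - 14*(-3 + 0*(10 + 5))*23 = -7 - 14*(-3 + 0*15)*23 = -7 - 14*(-3 + 0)*23 = -7 - 14*(-3)*23 = -7 + 42*23 = -7 + 966 = 959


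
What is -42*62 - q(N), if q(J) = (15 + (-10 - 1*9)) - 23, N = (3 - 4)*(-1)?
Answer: -2577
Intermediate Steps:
N = 1 (N = -1*(-1) = 1)
q(J) = -27 (q(J) = (15 + (-10 - 9)) - 23 = (15 - 19) - 23 = -4 - 23 = -27)
-42*62 - q(N) = -42*62 - 1*(-27) = -2604 + 27 = -2577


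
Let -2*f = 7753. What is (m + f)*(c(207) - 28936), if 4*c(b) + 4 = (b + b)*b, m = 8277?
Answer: -132235025/4 ≈ -3.3059e+7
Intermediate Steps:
f = -7753/2 (f = -½*7753 = -7753/2 ≈ -3876.5)
c(b) = -1 + b²/2 (c(b) = -1 + ((b + b)*b)/4 = -1 + ((2*b)*b)/4 = -1 + (2*b²)/4 = -1 + b²/2)
(m + f)*(c(207) - 28936) = (8277 - 7753/2)*((-1 + (½)*207²) - 28936) = 8801*((-1 + (½)*42849) - 28936)/2 = 8801*((-1 + 42849/2) - 28936)/2 = 8801*(42847/2 - 28936)/2 = (8801/2)*(-15025/2) = -132235025/4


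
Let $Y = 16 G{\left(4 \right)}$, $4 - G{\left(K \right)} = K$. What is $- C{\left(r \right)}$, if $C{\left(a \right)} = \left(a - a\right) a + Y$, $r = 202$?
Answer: $0$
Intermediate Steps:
$G{\left(K \right)} = 4 - K$
$Y = 0$ ($Y = 16 \left(4 - 4\right) = 16 \cdot 0 = 0$)
$C{\left(a \right)} = 0$ ($C{\left(a \right)} = \left(a - a\right) a + 0 = 0 a + 0 = 0 + 0 = 0$)
$- C{\left(r \right)} = \left(-1\right) 0 = 0$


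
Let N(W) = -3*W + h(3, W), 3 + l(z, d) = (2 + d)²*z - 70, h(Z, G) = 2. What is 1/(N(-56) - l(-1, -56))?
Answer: 1/3159 ≈ 0.00031656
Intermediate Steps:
l(z, d) = -73 + z*(2 + d)² (l(z, d) = -3 + ((2 + d)²*z - 70) = -3 + (z*(2 + d)² - 70) = -3 + (-70 + z*(2 + d)²) = -73 + z*(2 + d)²)
N(W) = 2 - 3*W (N(W) = -3*W + 2 = 2 - 3*W)
1/(N(-56) - l(-1, -56)) = 1/((2 - 3*(-56)) - (-73 - (2 - 56)²)) = 1/((2 + 168) - (-73 - 1*(-54)²)) = 1/(170 - (-73 - 1*2916)) = 1/(170 - (-73 - 2916)) = 1/(170 - 1*(-2989)) = 1/(170 + 2989) = 1/3159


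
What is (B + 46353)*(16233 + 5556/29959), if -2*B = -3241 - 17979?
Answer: 27702815960889/29959 ≈ 9.2469e+8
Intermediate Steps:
B = 10610 (B = -(-3241 - 17979)/2 = -½*(-21220) = 10610)
(B + 46353)*(16233 + 5556/29959) = (10610 + 46353)*(16233 + 5556/29959) = 56963*(16233 + 5556*(1/29959)) = 56963*(16233 + 5556/29959) = 56963*(486330003/29959) = 27702815960889/29959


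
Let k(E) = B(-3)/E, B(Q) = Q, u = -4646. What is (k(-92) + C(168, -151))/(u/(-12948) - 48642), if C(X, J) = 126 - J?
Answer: -82501419/14485675310 ≈ -0.0056954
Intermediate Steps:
k(E) = -3/E
(k(-92) + C(168, -151))/(u/(-12948) - 48642) = (-3/(-92) + (126 - 1*(-151)))/(-4646/(-12948) - 48642) = (-3*(-1/92) + (126 + 151))/(-4646*(-1/12948) - 48642) = (3/92 + 277)/(2323/6474 - 48642) = 25487/(92*(-314905985/6474)) = (25487/92)*(-6474/314905985) = -82501419/14485675310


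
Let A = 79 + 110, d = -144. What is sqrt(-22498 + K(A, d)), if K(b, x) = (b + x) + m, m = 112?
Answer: I*sqrt(22341) ≈ 149.47*I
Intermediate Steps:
A = 189
K(b, x) = 112 + b + x (K(b, x) = (b + x) + 112 = 112 + b + x)
sqrt(-22498 + K(A, d)) = sqrt(-22498 + (112 + 189 - 144)) = sqrt(-22498 + 157) = sqrt(-22341) = I*sqrt(22341)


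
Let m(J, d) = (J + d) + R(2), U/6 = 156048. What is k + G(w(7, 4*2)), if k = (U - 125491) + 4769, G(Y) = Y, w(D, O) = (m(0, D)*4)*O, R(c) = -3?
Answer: 815694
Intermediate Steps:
U = 936288 (U = 6*156048 = 936288)
m(J, d) = -3 + J + d (m(J, d) = (J + d) - 3 = -3 + J + d)
w(D, O) = O*(-12 + 4*D) (w(D, O) = ((-3 + 0 + D)*4)*O = ((-3 + D)*4)*O = (-12 + 4*D)*O = O*(-12 + 4*D))
k = 815566 (k = (936288 - 125491) + 4769 = 810797 + 4769 = 815566)
k + G(w(7, 4*2)) = 815566 + 4*(4*2)*(-3 + 7) = 815566 + 4*8*4 = 815566 + 128 = 815694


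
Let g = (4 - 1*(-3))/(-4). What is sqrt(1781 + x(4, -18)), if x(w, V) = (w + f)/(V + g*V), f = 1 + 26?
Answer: sqrt(144447)/9 ≈ 42.229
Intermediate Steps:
f = 27
g = -7/4 (g = (4 + 3)*(-1/4) = 7*(-1/4) = -7/4 ≈ -1.7500)
x(w, V) = -4*(27 + w)/(3*V) (x(w, V) = (w + 27)/(V - 7*V/4) = (27 + w)/((-3*V/4)) = (27 + w)*(-4/(3*V)) = -4*(27 + w)/(3*V))
sqrt(1781 + x(4, -18)) = sqrt(1781 + (4/3)*(-27 - 1*4)/(-18)) = sqrt(1781 + (4/3)*(-1/18)*(-27 - 4)) = sqrt(1781 + (4/3)*(-1/18)*(-31)) = sqrt(1781 + 62/27) = sqrt(48149/27) = sqrt(144447)/9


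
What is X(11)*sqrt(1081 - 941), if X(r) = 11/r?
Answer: 2*sqrt(35) ≈ 11.832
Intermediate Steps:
X(11)*sqrt(1081 - 941) = (11/11)*sqrt(1081 - 941) = (11*(1/11))*sqrt(140) = 1*(2*sqrt(35)) = 2*sqrt(35)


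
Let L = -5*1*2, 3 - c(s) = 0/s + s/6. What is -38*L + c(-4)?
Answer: 1151/3 ≈ 383.67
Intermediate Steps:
c(s) = 3 - s/6 (c(s) = 3 - (0/s + s/6) = 3 - (0 + s*(⅙)) = 3 - (0 + s/6) = 3 - s/6)
L = -10 (L = -5*2 = -10)
-38*L + c(-4) = -38*(-10) + (3 - ⅙*(-4)) = 380 + (3 + ⅔) = 380 + 11/3 = 1151/3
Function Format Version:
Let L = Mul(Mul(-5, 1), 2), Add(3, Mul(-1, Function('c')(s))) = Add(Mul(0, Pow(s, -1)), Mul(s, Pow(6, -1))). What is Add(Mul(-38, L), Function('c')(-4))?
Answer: Rational(1151, 3) ≈ 383.67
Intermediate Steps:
Function('c')(s) = Add(3, Mul(Rational(-1, 6), s)) (Function('c')(s) = Add(3, Mul(-1, Add(Mul(0, Pow(s, -1)), Mul(s, Pow(6, -1))))) = Add(3, Mul(-1, Add(0, Mul(s, Rational(1, 6))))) = Add(3, Mul(-1, Add(0, Mul(Rational(1, 6), s)))) = Add(3, Mul(-1, Mul(Rational(1, 6), s))) = Add(3, Mul(Rational(-1, 6), s)))
L = -10 (L = Mul(-5, 2) = -10)
Add(Mul(-38, L), Function('c')(-4)) = Add(Mul(-38, -10), Add(3, Mul(Rational(-1, 6), -4))) = Add(380, Add(3, Rational(2, 3))) = Add(380, Rational(11, 3)) = Rational(1151, 3)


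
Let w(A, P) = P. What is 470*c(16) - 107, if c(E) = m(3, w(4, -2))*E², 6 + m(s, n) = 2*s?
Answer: -107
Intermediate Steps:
m(s, n) = -6 + 2*s
c(E) = 0 (c(E) = (-6 + 2*3)*E² = (-6 + 6)*E² = 0*E² = 0)
470*c(16) - 107 = 470*0 - 107 = 0 - 107 = -107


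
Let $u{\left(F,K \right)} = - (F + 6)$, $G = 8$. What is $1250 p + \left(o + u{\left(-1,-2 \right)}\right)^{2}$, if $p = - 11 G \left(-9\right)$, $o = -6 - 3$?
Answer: $990196$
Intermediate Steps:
$u{\left(F,K \right)} = -6 - F$ ($u{\left(F,K \right)} = - (6 + F) = -6 - F$)
$o = -9$
$p = 792$ ($p = \left(-11\right) 8 \left(-9\right) = \left(-88\right) \left(-9\right) = 792$)
$1250 p + \left(o + u{\left(-1,-2 \right)}\right)^{2} = 1250 \cdot 792 + \left(-9 - 5\right)^{2} = 990000 + \left(-9 + \left(-6 + 1\right)\right)^{2} = 990000 + \left(-9 - 5\right)^{2} = 990000 + \left(-14\right)^{2} = 990000 + 196 = 990196$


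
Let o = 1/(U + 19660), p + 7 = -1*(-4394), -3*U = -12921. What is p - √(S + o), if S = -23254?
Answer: 4387 - I*√1484166107071/7989 ≈ 4387.0 - 152.49*I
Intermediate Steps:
U = 4307 (U = -⅓*(-12921) = 4307)
p = 4387 (p = -7 - 1*(-4394) = -7 + 4394 = 4387)
o = 1/23967 (o = 1/(4307 + 19660) = 1/23967 ≈ 4.1724e-5)
p - √(S + o) = 4387 - √(-23254 + 1/23967) = 4387 - √(-557328617/23967) = 4387 - I*√1484166107071/7989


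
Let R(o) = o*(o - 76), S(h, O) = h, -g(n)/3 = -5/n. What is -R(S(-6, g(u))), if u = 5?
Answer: -492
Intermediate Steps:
g(n) = 15/n (g(n) = -(-15)/n = 15/n)
R(o) = o*(-76 + o)
-R(S(-6, g(u))) = -(-6)*(-76 - 6) = -(-6)*(-82) = -1*492 = -492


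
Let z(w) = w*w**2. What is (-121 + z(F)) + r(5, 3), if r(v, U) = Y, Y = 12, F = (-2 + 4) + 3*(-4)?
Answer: -1109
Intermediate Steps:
F = -10 (F = 2 - 12 = -10)
r(v, U) = 12
z(w) = w**3
(-121 + z(F)) + r(5, 3) = (-121 + (-10)**3) + 12 = (-121 - 1000) + 12 = -1121 + 12 = -1109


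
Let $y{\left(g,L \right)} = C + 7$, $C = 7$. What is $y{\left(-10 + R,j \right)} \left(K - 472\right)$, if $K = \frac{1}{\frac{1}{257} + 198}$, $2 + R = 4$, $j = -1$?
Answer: $- \frac{336257698}{50887} \approx -6607.9$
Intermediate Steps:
$R = 2$ ($R = -2 + 4 = 2$)
$y{\left(g,L \right)} = 14$ ($y{\left(g,L \right)} = 7 + 7 = 14$)
$K = \frac{257}{50887}$ ($K = \frac{1}{\frac{1}{257} + 198} = \frac{1}{\frac{50887}{257}} = \frac{257}{50887} \approx 0.0050504$)
$y{\left(-10 + R,j \right)} \left(K - 472\right) = 14 \left(\frac{257}{50887} - 472\right) = 14 \left(- \frac{24018407}{50887}\right) = - \frac{336257698}{50887}$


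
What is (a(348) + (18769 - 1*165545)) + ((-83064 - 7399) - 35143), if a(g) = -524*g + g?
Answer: -454386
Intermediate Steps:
a(g) = -523*g
(a(348) + (18769 - 1*165545)) + ((-83064 - 7399) - 35143) = (-523*348 + (18769 - 1*165545)) + ((-83064 - 7399) - 35143) = (-182004 + (18769 - 165545)) + (-90463 - 35143) = (-182004 - 146776) - 125606 = -328780 - 125606 = -454386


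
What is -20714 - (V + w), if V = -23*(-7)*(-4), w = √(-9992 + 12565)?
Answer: -20070 - √2573 ≈ -20121.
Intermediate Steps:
w = √2573 ≈ 50.725
V = -644 (V = 161*(-4) = -644)
-20714 - (V + w) = -20714 - (-644 + √2573) = -20714 + (644 - √2573) = -20070 - √2573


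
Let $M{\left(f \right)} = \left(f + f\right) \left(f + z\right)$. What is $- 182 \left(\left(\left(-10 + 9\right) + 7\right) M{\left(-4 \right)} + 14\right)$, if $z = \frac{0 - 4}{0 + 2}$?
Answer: $-54964$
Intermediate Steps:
$z = -2$ ($z = - \frac{4}{2} = \left(-4\right) \frac{1}{2} = -2$)
$M{\left(f \right)} = 2 f \left(-2 + f\right)$ ($M{\left(f \right)} = \left(f + f\right) \left(f - 2\right) = 2 f \left(-2 + f\right)$)
$- 182 \left(\left(\left(-10 + 9\right) + 7\right) M{\left(-4 \right)} + 14\right) = - 182 \left(\left(\left(-10 + 9\right) + 7\right) 2 \left(-4\right) \left(-2 - 4\right) + 14\right) = - 182 \left(\left(-1 + 7\right) 2 \left(-4\right) \left(-6\right) + 14\right) = - 182 \left(6 \cdot 48 + 14\right) = - 182 \left(288 + 14\right) = \left(-182\right) 302 = -54964$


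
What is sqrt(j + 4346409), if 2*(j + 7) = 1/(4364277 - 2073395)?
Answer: sqrt(22810527661034694889)/2290882 ≈ 2084.8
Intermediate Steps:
j = -32072347/4581764 (j = -7 + 1/(2*(4364277 - 2073395)) = -7 + (1/2)/2290882 = -7 + (1/2)*(1/2290882) = -7 + 1/4581764 = -32072347/4581764 ≈ -7.0000)
sqrt(j + 4346409) = sqrt(-32072347/4581764 + 4346409) = sqrt(19914188213129/4581764) = sqrt(22810527661034694889)/2290882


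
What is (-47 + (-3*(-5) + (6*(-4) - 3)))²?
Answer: 3481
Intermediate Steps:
(-47 + (-3*(-5) + (6*(-4) - 3)))² = (-47 + (15 + (-24 - 3)))² = (-47 + (15 - 27))² = (-47 - 12)² = (-59)² = 3481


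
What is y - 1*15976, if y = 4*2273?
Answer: -6884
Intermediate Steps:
y = 9092
y - 1*15976 = 9092 - 1*15976 = 9092 - 15976 = -6884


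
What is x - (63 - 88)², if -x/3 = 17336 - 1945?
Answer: -46798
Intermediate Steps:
x = -46173 (x = -3*(17336 - 1945) = -3*15391 = -46173)
x - (63 - 88)² = -46173 - (63 - 88)² = -46173 - 1*(-25)² = -46173 - 1*625 = -46173 - 625 = -46798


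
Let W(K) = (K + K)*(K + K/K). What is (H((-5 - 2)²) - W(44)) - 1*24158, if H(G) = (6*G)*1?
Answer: -27824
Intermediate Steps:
W(K) = 2*K*(1 + K) (W(K) = (2*K)*(K + 1) = (2*K)*(1 + K) = 2*K*(1 + K))
H(G) = 6*G
(H((-5 - 2)²) - W(44)) - 1*24158 = (6*(-5 - 2)² - 2*44*(1 + 44)) - 1*24158 = (6*(-7)² - 2*44*45) - 24158 = (6*49 - 1*3960) - 24158 = (294 - 3960) - 24158 = -3666 - 24158 = -27824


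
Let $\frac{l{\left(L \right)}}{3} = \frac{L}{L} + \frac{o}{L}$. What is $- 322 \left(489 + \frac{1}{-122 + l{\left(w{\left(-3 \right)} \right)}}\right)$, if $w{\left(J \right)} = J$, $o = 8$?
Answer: $- \frac{19996844}{127} \approx -1.5746 \cdot 10^{5}$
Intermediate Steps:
$l{\left(L \right)} = 3 + \frac{24}{L}$ ($l{\left(L \right)} = 3 \left(\frac{L}{L} + \frac{8}{L}\right) = 3 \left(1 + \frac{8}{L}\right) = 3 + \frac{24}{L}$)
$- 322 \left(489 + \frac{1}{-122 + l{\left(w{\left(-3 \right)} \right)}}\right) = - 322 \left(489 + \frac{1}{-122 + \left(3 + \frac{24}{-3}\right)}\right) = - 322 \left(489 + \frac{1}{-122 + \left(3 + 24 \left(- \frac{1}{3}\right)\right)}\right) = - 322 \left(489 + \frac{1}{-122 + \left(3 - 8\right)}\right) = - 322 \left(489 + \frac{1}{-122 - 5}\right) = - 322 \left(489 + \frac{1}{-127}\right) = - 322 \left(489 - \frac{1}{127}\right) = \left(-322\right) \frac{62102}{127} = - \frac{19996844}{127}$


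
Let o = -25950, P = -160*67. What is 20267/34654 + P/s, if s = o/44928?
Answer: 556362272843/29975710 ≈ 18560.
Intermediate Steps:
P = -10720
s = -4325/7488 (s = -25950/44928 = -25950*1/44928 = -4325/7488 ≈ -0.57759)
20267/34654 + P/s = 20267/34654 - 10720/(-4325/7488) = 20267*(1/34654) - 10720*(-7488/4325) = 20267/34654 + 16054272/865 = 556362272843/29975710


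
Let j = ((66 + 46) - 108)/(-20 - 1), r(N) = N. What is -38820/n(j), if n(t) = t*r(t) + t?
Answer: 4279905/17 ≈ 2.5176e+5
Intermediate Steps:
j = -4/21 (j = (112 - 108)/(-21) = 4*(-1/21) = -4/21 ≈ -0.19048)
n(t) = t + t² (n(t) = t*t + t = t² + t = t + t²)
-38820/n(j) = -38820*(-21/(4*(1 - 4/21))) = -38820/((-4/21*17/21)) = -38820/(-68/441) = -38820*(-441/68) = 4279905/17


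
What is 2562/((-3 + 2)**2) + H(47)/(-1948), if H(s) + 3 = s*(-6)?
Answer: 4991061/1948 ≈ 2562.1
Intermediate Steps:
H(s) = -3 - 6*s (H(s) = -3 + s*(-6) = -3 - 6*s)
2562/((-3 + 2)**2) + H(47)/(-1948) = 2562/((-3 + 2)**2) + (-3 - 6*47)/(-1948) = 2562/((-1)**2) + (-3 - 282)*(-1/1948) = 2562/1 - 285*(-1/1948) = 2562*1 + 285/1948 = 2562 + 285/1948 = 4991061/1948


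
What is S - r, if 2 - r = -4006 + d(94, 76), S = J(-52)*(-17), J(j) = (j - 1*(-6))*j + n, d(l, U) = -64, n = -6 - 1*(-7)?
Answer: -44753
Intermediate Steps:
n = 1 (n = -6 + 7 = 1)
J(j) = 1 + j*(6 + j) (J(j) = (j - 1*(-6))*j + 1 = (j + 6)*j + 1 = (6 + j)*j + 1 = j*(6 + j) + 1 = 1 + j*(6 + j))
S = -40681 (S = (1 + (-52)² + 6*(-52))*(-17) = (1 + 2704 - 312)*(-17) = 2393*(-17) = -40681)
r = 4072 (r = 2 - (-4006 - 64) = 2 - 1*(-4070) = 2 + 4070 = 4072)
S - r = -40681 - 1*4072 = -40681 - 4072 = -44753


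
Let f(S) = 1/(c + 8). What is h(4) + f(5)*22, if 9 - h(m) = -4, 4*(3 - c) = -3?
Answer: 699/47 ≈ 14.872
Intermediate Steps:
c = 15/4 (c = 3 - ¼*(-3) = 3 + ¾ = 15/4 ≈ 3.7500)
h(m) = 13 (h(m) = 9 - 1*(-4) = 9 + 4 = 13)
f(S) = 4/47 (f(S) = 1/(15/4 + 8) = 1/(47/4) = 4/47)
h(4) + f(5)*22 = 13 + (4/47)*22 = 13 + 88/47 = 699/47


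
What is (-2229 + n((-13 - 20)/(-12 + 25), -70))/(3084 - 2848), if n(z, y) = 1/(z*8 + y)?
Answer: -2616859/277064 ≈ -9.4450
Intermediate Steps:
n(z, y) = 1/(y + 8*z) (n(z, y) = 1/(8*z + y) = 1/(y + 8*z))
(-2229 + n((-13 - 20)/(-12 + 25), -70))/(3084 - 2848) = (-2229 + 1/(-70 + 8*((-13 - 20)/(-12 + 25))))/(3084 - 2848) = (-2229 + 1/(-70 + 8*(-33/13)))/236 = (-2229 + 1/(-70 + 8*(-33*1/13)))*(1/236) = (-2229 + 1/(-70 + 8*(-33/13)))*(1/236) = (-2229 + 1/(-70 - 264/13))*(1/236) = (-2229 + 1/(-1174/13))*(1/236) = (-2229 - 13/1174)*(1/236) = -2616859/1174*1/236 = -2616859/277064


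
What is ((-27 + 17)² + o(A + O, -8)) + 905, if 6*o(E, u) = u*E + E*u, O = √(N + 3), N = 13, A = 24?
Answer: 2791/3 ≈ 930.33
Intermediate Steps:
O = 4 (O = √(13 + 3) = √16 = 4)
o(E, u) = E*u/3 (o(E, u) = (u*E + E*u)/6 = (E*u + E*u)/6 = (2*E*u)/6 = E*u/3)
((-27 + 17)² + o(A + O, -8)) + 905 = ((-27 + 17)² + (⅓)*(24 + 4)*(-8)) + 905 = ((-10)² + (⅓)*28*(-8)) + 905 = (100 - 224/3) + 905 = 76/3 + 905 = 2791/3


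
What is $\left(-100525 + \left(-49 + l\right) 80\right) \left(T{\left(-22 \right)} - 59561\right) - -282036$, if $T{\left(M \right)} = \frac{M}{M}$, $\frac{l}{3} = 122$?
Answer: $4477109436$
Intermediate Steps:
$l = 366$ ($l = 3 \cdot 122 = 366$)
$T{\left(M \right)} = 1$
$\left(-100525 + \left(-49 + l\right) 80\right) \left(T{\left(-22 \right)} - 59561\right) - -282036 = \left(-100525 + \left(-49 + 366\right) 80\right) \left(1 - 59561\right) - -282036 = \left(-100525 + 317 \cdot 80\right) \left(-59560\right) + 282036 = \left(-100525 + 25360\right) \left(-59560\right) + 282036 = \left(-75165\right) \left(-59560\right) + 282036 = 4476827400 + 282036 = 4477109436$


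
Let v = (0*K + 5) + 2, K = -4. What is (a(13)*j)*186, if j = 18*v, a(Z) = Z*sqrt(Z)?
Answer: 304668*sqrt(13) ≈ 1.0985e+6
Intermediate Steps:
v = 7 (v = (0*(-4) + 5) + 2 = (0 + 5) + 2 = 5 + 2 = 7)
a(Z) = Z**(3/2)
j = 126 (j = 18*7 = 126)
(a(13)*j)*186 = (13**(3/2)*126)*186 = ((13*sqrt(13))*126)*186 = (1638*sqrt(13))*186 = 304668*sqrt(13)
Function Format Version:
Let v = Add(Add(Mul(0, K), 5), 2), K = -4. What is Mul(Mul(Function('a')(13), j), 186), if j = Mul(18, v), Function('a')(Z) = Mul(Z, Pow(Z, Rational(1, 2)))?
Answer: Mul(304668, Pow(13, Rational(1, 2))) ≈ 1.0985e+6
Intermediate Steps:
v = 7 (v = Add(Add(Mul(0, -4), 5), 2) = Add(Add(0, 5), 2) = Add(5, 2) = 7)
Function('a')(Z) = Pow(Z, Rational(3, 2))
j = 126 (j = Mul(18, 7) = 126)
Mul(Mul(Function('a')(13), j), 186) = Mul(Mul(Pow(13, Rational(3, 2)), 126), 186) = Mul(Mul(Mul(13, Pow(13, Rational(1, 2))), 126), 186) = Mul(Mul(1638, Pow(13, Rational(1, 2))), 186) = Mul(304668, Pow(13, Rational(1, 2)))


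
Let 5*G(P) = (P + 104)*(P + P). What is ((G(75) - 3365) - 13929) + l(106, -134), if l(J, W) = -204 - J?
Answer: -12234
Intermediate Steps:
G(P) = 2*P*(104 + P)/5 (G(P) = ((P + 104)*(P + P))/5 = ((104 + P)*(2*P))/5 = (2*P*(104 + P))/5 = 2*P*(104 + P)/5)
((G(75) - 3365) - 13929) + l(106, -134) = (((⅖)*75*(104 + 75) - 3365) - 13929) + (-204 - 1*106) = (((⅖)*75*179 - 3365) - 13929) + (-204 - 106) = ((5370 - 3365) - 13929) - 310 = (2005 - 13929) - 310 = -11924 - 310 = -12234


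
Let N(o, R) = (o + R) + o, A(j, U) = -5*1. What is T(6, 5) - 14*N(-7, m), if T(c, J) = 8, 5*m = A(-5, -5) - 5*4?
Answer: 274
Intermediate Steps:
A(j, U) = -5
m = -5 (m = (-5 - 5*4)/5 = (-5 - 20)/5 = (1/5)*(-25) = -5)
N(o, R) = R + 2*o (N(o, R) = (R + o) + o = R + 2*o)
T(6, 5) - 14*N(-7, m) = 8 - 14*(-5 + 2*(-7)) = 8 - 14*(-5 - 14) = 8 - 14*(-19) = 8 + 266 = 274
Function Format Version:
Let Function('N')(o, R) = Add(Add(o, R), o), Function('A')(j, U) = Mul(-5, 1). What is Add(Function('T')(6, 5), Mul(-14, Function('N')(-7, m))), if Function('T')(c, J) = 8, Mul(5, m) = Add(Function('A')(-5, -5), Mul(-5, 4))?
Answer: 274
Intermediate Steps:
Function('A')(j, U) = -5
m = -5 (m = Mul(Rational(1, 5), Add(-5, Mul(-5, 4))) = Mul(Rational(1, 5), Add(-5, -20)) = Mul(Rational(1, 5), -25) = -5)
Function('N')(o, R) = Add(R, Mul(2, o)) (Function('N')(o, R) = Add(Add(R, o), o) = Add(R, Mul(2, o)))
Add(Function('T')(6, 5), Mul(-14, Function('N')(-7, m))) = Add(8, Mul(-14, Add(-5, Mul(2, -7)))) = Add(8, Mul(-14, Add(-5, -14))) = Add(8, Mul(-14, -19)) = Add(8, 266) = 274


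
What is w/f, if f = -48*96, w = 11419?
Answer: -11419/4608 ≈ -2.4781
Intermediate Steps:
f = -4608
w/f = 11419/(-4608) = 11419*(-1/4608) = -11419/4608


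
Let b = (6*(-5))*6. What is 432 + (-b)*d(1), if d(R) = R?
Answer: 612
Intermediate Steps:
b = -180 (b = -30*6 = -180)
432 + (-b)*d(1) = 432 - 1*(-180)*1 = 432 + 180*1 = 432 + 180 = 612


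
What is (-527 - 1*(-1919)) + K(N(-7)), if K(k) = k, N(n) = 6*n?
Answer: 1350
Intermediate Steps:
(-527 - 1*(-1919)) + K(N(-7)) = (-527 - 1*(-1919)) + 6*(-7) = (-527 + 1919) - 42 = 1392 - 42 = 1350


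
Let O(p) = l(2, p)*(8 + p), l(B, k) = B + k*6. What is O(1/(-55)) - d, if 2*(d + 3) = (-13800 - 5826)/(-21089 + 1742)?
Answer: 343065444/19508225 ≈ 17.586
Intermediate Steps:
l(B, k) = B + 6*k
d = -16076/6449 (d = -3 + ((-13800 - 5826)/(-21089 + 1742))/2 = -3 + (-19626/(-19347))/2 = -3 + (-19626*(-1/19347))/2 = -3 + (1/2)*(6542/6449) = -3 + 3271/6449 = -16076/6449 ≈ -2.4928)
O(p) = (2 + 6*p)*(8 + p)
O(1/(-55)) - d = 2*(1 + 3/(-55))*(8 + 1/(-55)) - 1*(-16076/6449) = 2*(1 + 3*(-1/55))*(8 - 1/55) + 16076/6449 = 2*(1 - 3/55)*(439/55) + 16076/6449 = 2*(52/55)*(439/55) + 16076/6449 = 45656/3025 + 16076/6449 = 343065444/19508225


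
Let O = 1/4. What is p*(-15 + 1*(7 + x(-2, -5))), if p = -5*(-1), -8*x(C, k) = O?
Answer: -1285/32 ≈ -40.156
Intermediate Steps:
O = ¼ (O = 1*(¼) = ¼ ≈ 0.25000)
x(C, k) = -1/32 (x(C, k) = -⅛*¼ = -1/32)
p = 5
p*(-15 + 1*(7 + x(-2, -5))) = 5*(-15 + 1*(7 - 1/32)) = 5*(-15 + 1*(223/32)) = 5*(-15 + 223/32) = 5*(-257/32) = -1285/32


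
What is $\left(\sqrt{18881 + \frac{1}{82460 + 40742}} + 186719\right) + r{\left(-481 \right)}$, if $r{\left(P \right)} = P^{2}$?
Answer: $418080 + \frac{33 \sqrt{263167726534}}{123202} \approx 4.1822 \cdot 10^{5}$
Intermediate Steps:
$\left(\sqrt{18881 + \frac{1}{82460 + 40742}} + 186719\right) + r{\left(-481 \right)} = \left(\sqrt{18881 + \frac{1}{82460 + 40742}} + 186719\right) + \left(-481\right)^{2} = \left(\sqrt{18881 + \frac{1}{123202}} + 186719\right) + 231361 = \left(\sqrt{\frac{2326176963}{123202}} + 186719\right) + 231361 = \left(\frac{33 \sqrt{263167726534}}{123202} + 186719\right) + 231361 = \left(186719 + \frac{33 \sqrt{263167726534}}{123202}\right) + 231361 = 418080 + \frac{33 \sqrt{263167726534}}{123202}$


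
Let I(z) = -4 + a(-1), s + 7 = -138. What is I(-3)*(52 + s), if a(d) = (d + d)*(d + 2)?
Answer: 558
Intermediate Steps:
a(d) = 2*d*(2 + d) (a(d) = (2*d)*(2 + d) = 2*d*(2 + d))
s = -145 (s = -7 - 138 = -145)
I(z) = -6 (I(z) = -4 + 2*(-1)*(2 - 1) = -4 + 2*(-1)*1 = -4 - 2 = -6)
I(-3)*(52 + s) = -6*(52 - 145) = -6*(-93) = 558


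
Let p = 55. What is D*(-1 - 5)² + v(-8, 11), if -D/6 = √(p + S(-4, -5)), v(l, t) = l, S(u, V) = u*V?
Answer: -8 - 1080*√3 ≈ -1878.6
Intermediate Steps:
S(u, V) = V*u
D = -30*√3 (D = -6*√(55 - 5*(-4)) = -6*√(55 + 20) = -30*√3 ≈ -51.962)
D*(-1 - 5)² + v(-8, 11) = (-30*√3)*(-1 - 5)² - 8 = -30*√3*(-6)² - 8 = -30*√3*36 - 8 = -1080*√3 - 8 = -8 - 1080*√3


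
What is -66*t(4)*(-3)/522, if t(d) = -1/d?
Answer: -11/116 ≈ -0.094828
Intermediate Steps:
-66*t(4)*(-3)/522 = -66*-1/4*(-3)/522 = -66*-1*¼*(-3)/522 = -66*(-¼*(-3))/522 = -99/(2*522) = -66*1/696 = -11/116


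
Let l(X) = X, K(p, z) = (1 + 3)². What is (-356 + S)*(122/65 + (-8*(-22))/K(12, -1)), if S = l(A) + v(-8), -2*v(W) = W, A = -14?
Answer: -306342/65 ≈ -4713.0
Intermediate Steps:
K(p, z) = 16 (K(p, z) = 4² = 16)
v(W) = -W/2
S = -10 (S = -14 - ½*(-8) = -14 + 4 = -10)
(-356 + S)*(122/65 + (-8*(-22))/K(12, -1)) = (-356 - 10)*(122/65 - 8*(-22)/16) = -366*(122*(1/65) + 176*(1/16)) = -366*(122/65 + 11) = -366*837/65 = -306342/65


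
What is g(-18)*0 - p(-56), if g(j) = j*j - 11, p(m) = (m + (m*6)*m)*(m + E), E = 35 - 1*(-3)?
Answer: 337680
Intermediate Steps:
E = 38 (E = 35 + 3 = 38)
p(m) = (38 + m)*(m + 6*m²) (p(m) = (m + (m*6)*m)*(m + 38) = (m + (6*m)*m)*(38 + m) = (m + 6*m²)*(38 + m) = (38 + m)*(m + 6*m²))
g(j) = -11 + j² (g(j) = j² - 11 = -11 + j²)
g(-18)*0 - p(-56) = (-11 + (-18)²)*0 - (-56)*(38 + 6*(-56)² + 229*(-56)) = (-11 + 324)*0 - (-56)*(38 + 6*3136 - 12824) = 313*0 - (-56)*(38 + 18816 - 12824) = 0 - (-56)*6030 = 0 - 1*(-337680) = 0 + 337680 = 337680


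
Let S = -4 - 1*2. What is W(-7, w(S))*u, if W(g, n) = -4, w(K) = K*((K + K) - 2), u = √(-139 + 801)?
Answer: -4*√662 ≈ -102.92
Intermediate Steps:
u = √662 ≈ 25.729
S = -6 (S = -4 - 2 = -6)
w(K) = K*(-2 + 2*K) (w(K) = K*(2*K - 2) = K*(-2 + 2*K))
W(-7, w(S))*u = -4*√662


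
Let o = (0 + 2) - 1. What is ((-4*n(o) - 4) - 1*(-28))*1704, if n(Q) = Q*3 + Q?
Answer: 13632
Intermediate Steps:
o = 1 (o = 2 - 1 = 1)
n(Q) = 4*Q (n(Q) = 3*Q + Q = 4*Q)
((-4*n(o) - 4) - 1*(-28))*1704 = ((-16 - 4) - 1*(-28))*1704 = ((-4*4 - 4) + 28)*1704 = ((-16 - 4) + 28)*1704 = (-20 + 28)*1704 = 8*1704 = 13632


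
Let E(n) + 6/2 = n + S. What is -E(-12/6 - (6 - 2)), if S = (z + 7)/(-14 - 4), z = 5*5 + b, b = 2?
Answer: 98/9 ≈ 10.889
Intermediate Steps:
z = 27 (z = 5*5 + 2 = 25 + 2 = 27)
S = -17/9 (S = (27 + 7)/(-14 - 4) = 34/(-18) = 34*(-1/18) = -17/9 ≈ -1.8889)
E(n) = -44/9 + n (E(n) = -3 + (n - 17/9) = -3 + (-17/9 + n) = -44/9 + n)
-E(-12/6 - (6 - 2)) = -(-44/9 + (-12/6 - (6 - 2))) = -(-44/9 + (-12*1/6 - 1*4)) = -(-44/9 + (-2 - 4)) = -(-44/9 - 6) = -1*(-98/9) = 98/9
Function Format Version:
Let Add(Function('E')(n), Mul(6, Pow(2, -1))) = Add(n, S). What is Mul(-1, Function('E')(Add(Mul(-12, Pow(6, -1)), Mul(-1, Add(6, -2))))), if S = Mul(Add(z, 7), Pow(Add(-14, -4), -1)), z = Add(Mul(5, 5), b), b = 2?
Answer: Rational(98, 9) ≈ 10.889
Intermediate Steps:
z = 27 (z = Add(Mul(5, 5), 2) = Add(25, 2) = 27)
S = Rational(-17, 9) (S = Mul(Add(27, 7), Pow(Add(-14, -4), -1)) = Mul(34, Pow(-18, -1)) = Mul(34, Rational(-1, 18)) = Rational(-17, 9) ≈ -1.8889)
Function('E')(n) = Add(Rational(-44, 9), n) (Function('E')(n) = Add(-3, Add(n, Rational(-17, 9))) = Add(-3, Add(Rational(-17, 9), n)) = Add(Rational(-44, 9), n))
Mul(-1, Function('E')(Add(Mul(-12, Pow(6, -1)), Mul(-1, Add(6, -2))))) = Mul(-1, Add(Rational(-44, 9), Add(Mul(-12, Pow(6, -1)), Mul(-1, Add(6, -2))))) = Mul(-1, Add(Rational(-44, 9), Add(Mul(-12, Rational(1, 6)), Mul(-1, 4)))) = Mul(-1, Add(Rational(-44, 9), Add(-2, -4))) = Mul(-1, Add(Rational(-44, 9), -6)) = Mul(-1, Rational(-98, 9)) = Rational(98, 9)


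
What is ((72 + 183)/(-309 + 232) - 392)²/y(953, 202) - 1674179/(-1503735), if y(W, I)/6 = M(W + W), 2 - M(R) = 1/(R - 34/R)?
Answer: 843644860376999337763/64760551411425870 ≈ 13027.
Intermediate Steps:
M(R) = 2 - 1/(R - 34/R)
y(W, I) = 6*(-68 - 2*W + 8*W²)/(-34 + 4*W²) (y(W, I) = 6*((-68 - (W + W) + 2*(W + W)²)/(-34 + (W + W)²)) = 6*((-68 - 2*W + 2*(2*W)²)/(-34 + (2*W)²)) = 6*((-68 - 2*W + 2*(4*W²))/(-34 + 4*W²)) = 6*((-68 - 2*W + 8*W²)/(-34 + 4*W²)) = 6*(-68 - 2*W + 8*W²)/(-34 + 4*W²))
((72 + 183)/(-309 + 232) - 392)²/y(953, 202) - 1674179/(-1503735) = ((72 + 183)/(-309 + 232) - 392)²/((6*(-34 - 1*953 + 4*953²)/(-17 + 2*953²))) - 1674179/(-1503735) = (255/(-77) - 392)²/((6*(-34 - 953 + 4*908209)/(-17 + 2*908209))) - 1674179*(-1/1503735) = (255*(-1/77) - 392)²/((6*(-34 - 953 + 3632836)/(-17 + 1816418))) + 1674179/1503735 = (-255/77 - 392)²/((6*3631849/1816401)) + 1674179/1503735 = (-30439/77)²/((6*(1/1816401)*3631849)) + 1674179/1503735 = 926532721/(5929*(7263698/605467)) + 1674179/1503735 = (926532721/5929)*(605467/7263698) + 1674179/1503735 = 560984986985707/43066465442 + 1674179/1503735 = 843644860376999337763/64760551411425870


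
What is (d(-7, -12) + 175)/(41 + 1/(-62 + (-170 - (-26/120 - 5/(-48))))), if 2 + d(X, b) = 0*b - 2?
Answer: 3172221/760511 ≈ 4.1712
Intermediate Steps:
d(X, b) = -4 (d(X, b) = -2 + (0*b - 2) = -2 + (0 - 2) = -2 - 2 = -4)
(d(-7, -12) + 175)/(41 + 1/(-62 + (-170 - (-26/120 - 5/(-48))))) = (-4 + 175)/(41 + 1/(-62 + (-170 - (-26/120 - 5/(-48))))) = 171/(41 + 1/(-62 + (-170 - (-26*1/120 - 5*(-1/48))))) = 171/(41 + 1/(-62 + (-170 - (-13/60 + 5/48)))) = 171/(41 + 1/(-62 + (-170 - 1*(-9/80)))) = 171/(41 + 1/(-62 + (-170 + 9/80))) = 171/(41 + 1/(-62 - 13591/80)) = 171/(41 + 1/(-18551/80)) = 171/(41 - 80/18551) = 171/(760511/18551) = 171*(18551/760511) = 3172221/760511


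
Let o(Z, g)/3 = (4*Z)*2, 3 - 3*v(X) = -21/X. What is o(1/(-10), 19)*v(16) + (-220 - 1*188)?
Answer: -8229/20 ≈ -411.45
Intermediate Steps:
v(X) = 1 + 7/X (v(X) = 1 - (-7)/X = 1 + 7/X)
o(Z, g) = 24*Z (o(Z, g) = 3*((4*Z)*2) = 3*(8*Z) = 24*Z)
o(1/(-10), 19)*v(16) + (-220 - 1*188) = (24/(-10))*((7 + 16)/16) + (-220 - 1*188) = (24*(-⅒))*((1/16)*23) + (-220 - 188) = -12/5*23/16 - 408 = -69/20 - 408 = -8229/20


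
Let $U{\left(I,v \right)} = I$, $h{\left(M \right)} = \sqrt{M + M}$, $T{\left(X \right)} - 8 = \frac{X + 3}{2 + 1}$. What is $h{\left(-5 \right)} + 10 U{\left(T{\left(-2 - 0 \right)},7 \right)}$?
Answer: $\frac{250}{3} + i \sqrt{10} \approx 83.333 + 3.1623 i$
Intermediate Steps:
$T{\left(X \right)} = 9 + \frac{X}{3}$ ($T{\left(X \right)} = 8 + \frac{X + 3}{2 + 1} = 8 + \frac{3 + X}{3} = 8 + \left(3 + X\right) \frac{1}{3} = 8 + \left(1 + \frac{X}{3}\right) = 9 + \frac{X}{3}$)
$h{\left(M \right)} = \sqrt{2} \sqrt{M}$ ($h{\left(M \right)} = \sqrt{2 M} = \sqrt{2} \sqrt{M}$)
$h{\left(-5 \right)} + 10 U{\left(T{\left(-2 - 0 \right)},7 \right)} = \sqrt{2} \sqrt{-5} + 10 \left(9 + \frac{-2 - 0}{3}\right) = \sqrt{2} i \sqrt{5} + 10 \left(9 + \frac{-2 + 0}{3}\right) = i \sqrt{10} + 10 \left(9 + \frac{1}{3} \left(-2\right)\right) = i \sqrt{10} + 10 \left(9 - \frac{2}{3}\right) = i \sqrt{10} + 10 \cdot \frac{25}{3} = i \sqrt{10} + \frac{250}{3} = \frac{250}{3} + i \sqrt{10}$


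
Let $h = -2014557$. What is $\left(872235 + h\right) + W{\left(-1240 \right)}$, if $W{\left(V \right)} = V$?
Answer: $-1143562$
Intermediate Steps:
$\left(872235 + h\right) + W{\left(-1240 \right)} = \left(872235 - 2014557\right) - 1240 = -1142322 - 1240 = -1143562$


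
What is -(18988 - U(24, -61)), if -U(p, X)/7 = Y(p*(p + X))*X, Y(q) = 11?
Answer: -14291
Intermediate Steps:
U(p, X) = -77*X
-(18988 - U(24, -61)) = -(18988 - (-77)*(-61)) = -(18988 - 1*4697) = -(18988 - 4697) = -1*14291 = -14291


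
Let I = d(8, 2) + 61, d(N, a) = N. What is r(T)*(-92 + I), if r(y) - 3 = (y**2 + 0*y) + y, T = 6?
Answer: -1035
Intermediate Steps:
r(y) = 3 + y + y**2 (r(y) = 3 + ((y**2 + 0*y) + y) = 3 + ((y**2 + 0) + y) = 3 + (y**2 + y) = 3 + (y + y**2) = 3 + y + y**2)
I = 69 (I = 8 + 61 = 69)
r(T)*(-92 + I) = (3 + 6 + 6**2)*(-92 + 69) = (3 + 6 + 36)*(-23) = 45*(-23) = -1035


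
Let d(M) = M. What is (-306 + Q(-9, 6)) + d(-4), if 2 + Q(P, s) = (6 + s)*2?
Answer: -288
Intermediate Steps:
Q(P, s) = 10 + 2*s (Q(P, s) = -2 + (6 + s)*2 = -2 + (12 + 2*s) = 10 + 2*s)
(-306 + Q(-9, 6)) + d(-4) = (-306 + (10 + 2*6)) - 4 = (-306 + (10 + 12)) - 4 = (-306 + 22) - 4 = -284 - 4 = -288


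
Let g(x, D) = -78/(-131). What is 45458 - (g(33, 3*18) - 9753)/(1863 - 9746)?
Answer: 46941971669/1032673 ≈ 45457.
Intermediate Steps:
g(x, D) = 78/131 (g(x, D) = -78*(-1/131) = 78/131)
45458 - (g(33, 3*18) - 9753)/(1863 - 9746) = 45458 - (78/131 - 9753)/(1863 - 9746) = 45458 - (-1277565)/(131*(-7883)) = 45458 - (-1277565)*(-1)/(131*7883) = 45458 - 1*1277565/1032673 = 45458 - 1277565/1032673 = 46941971669/1032673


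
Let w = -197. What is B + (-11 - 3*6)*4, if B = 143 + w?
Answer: -170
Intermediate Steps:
B = -54 (B = 143 - 197 = -54)
B + (-11 - 3*6)*4 = -54 + (-11 - 3*6)*4 = -54 + (-11 - 18)*4 = -54 - 29*4 = -54 - 116 = -170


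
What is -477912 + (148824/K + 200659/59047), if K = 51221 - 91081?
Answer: -281205221530507/588403355 ≈ -4.7791e+5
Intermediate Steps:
K = -39860
-477912 + (148824/K + 200659/59047) = -477912 + (148824/(-39860) + 200659/59047) = -477912 + (148824*(-1/39860) + 200659*(1/59047)) = -477912 + (-37206/9965 + 200659/59047) = -477912 - 197335747/588403355 = -281205221530507/588403355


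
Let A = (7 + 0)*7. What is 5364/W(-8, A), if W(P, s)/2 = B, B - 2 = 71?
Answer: 2682/73 ≈ 36.740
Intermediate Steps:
B = 73 (B = 2 + 71 = 73)
A = 49 (A = 7*7 = 49)
W(P, s) = 146 (W(P, s) = 2*73 = 146)
5364/W(-8, A) = 5364/146 = 5364*(1/146) = 2682/73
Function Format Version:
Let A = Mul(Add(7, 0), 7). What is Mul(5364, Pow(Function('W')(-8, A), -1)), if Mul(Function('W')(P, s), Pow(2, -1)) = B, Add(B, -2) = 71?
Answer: Rational(2682, 73) ≈ 36.740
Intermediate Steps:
B = 73 (B = Add(2, 71) = 73)
A = 49 (A = Mul(7, 7) = 49)
Function('W')(P, s) = 146 (Function('W')(P, s) = Mul(2, 73) = 146)
Mul(5364, Pow(Function('W')(-8, A), -1)) = Mul(5364, Pow(146, -1)) = Mul(5364, Rational(1, 146)) = Rational(2682, 73)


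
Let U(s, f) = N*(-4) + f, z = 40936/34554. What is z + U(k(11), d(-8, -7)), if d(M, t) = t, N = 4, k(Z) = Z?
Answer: -376903/17277 ≈ -21.815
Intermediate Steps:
z = 20468/17277 (z = 40936*(1/34554) = 20468/17277 ≈ 1.1847)
U(s, f) = -16 + f (U(s, f) = 4*(-4) + f = -16 + f)
z + U(k(11), d(-8, -7)) = 20468/17277 + (-16 - 7) = 20468/17277 - 23 = -376903/17277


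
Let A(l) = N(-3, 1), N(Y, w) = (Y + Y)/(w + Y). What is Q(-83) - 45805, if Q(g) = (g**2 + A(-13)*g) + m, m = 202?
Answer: -38963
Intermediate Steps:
N(Y, w) = 2*Y/(Y + w) (N(Y, w) = (2*Y)/(Y + w) = 2*Y/(Y + w))
A(l) = 3 (A(l) = 2*(-3)/(-3 + 1) = 2*(-3)/(-2) = 2*(-3)*(-1/2) = 3)
Q(g) = 202 + g**2 + 3*g (Q(g) = (g**2 + 3*g) + 202 = 202 + g**2 + 3*g)
Q(-83) - 45805 = (202 + (-83)**2 + 3*(-83)) - 45805 = (202 + 6889 - 249) - 45805 = 6842 - 45805 = -38963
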